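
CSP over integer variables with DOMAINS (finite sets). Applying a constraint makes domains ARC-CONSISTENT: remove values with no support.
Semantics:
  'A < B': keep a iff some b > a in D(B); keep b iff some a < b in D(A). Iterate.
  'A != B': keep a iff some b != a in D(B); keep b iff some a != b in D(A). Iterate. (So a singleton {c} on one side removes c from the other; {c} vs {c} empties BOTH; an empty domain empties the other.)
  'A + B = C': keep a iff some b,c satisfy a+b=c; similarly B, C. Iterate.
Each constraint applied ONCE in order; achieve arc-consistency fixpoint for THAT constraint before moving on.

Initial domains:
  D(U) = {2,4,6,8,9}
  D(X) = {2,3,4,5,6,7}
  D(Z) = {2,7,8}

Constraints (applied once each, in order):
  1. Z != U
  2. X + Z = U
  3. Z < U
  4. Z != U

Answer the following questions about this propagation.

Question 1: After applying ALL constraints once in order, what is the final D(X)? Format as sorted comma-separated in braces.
Constraint 1 (Z != U) on D(Z)={2,7,8} D(U)={2,4,6,8,9}: no change
Constraint 2 (X + Z = U) on D(X)={2,3,4,5,6,7} D(Z)={2,7,8} D(U)={2,4,6,8,9}: X {2,3,4,5,6,7}->{2,4,6,7}; Z {2,7,8}->{2,7}; U {2,4,6,8,9}->{4,6,8,9}
Constraint 3 (Z < U) on D(Z)={2,7} D(U)={4,6,8,9}: no change
Constraint 4 (Z != U) on D(Z)={2,7} D(U)={4,6,8,9}: no change
So after all 4 constraints: D(X) = {2,4,6,7}

Answer: {2,4,6,7}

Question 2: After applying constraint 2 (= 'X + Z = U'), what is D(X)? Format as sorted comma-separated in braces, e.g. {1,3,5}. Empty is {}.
Answer: {2,4,6,7}

Derivation:
Constraint 1 (Z != U) on D(Z)={2,7,8} D(U)={2,4,6,8,9}: no change
Constraint 2 (X + Z = U) on D(X)={2,3,4,5,6,7} D(Z)={2,7,8} D(U)={2,4,6,8,9}: X {2,3,4,5,6,7}->{2,4,6,7}; Z {2,7,8}->{2,7}; U {2,4,6,8,9}->{4,6,8,9}
So after constraint 2: D(X) = {2,4,6,7}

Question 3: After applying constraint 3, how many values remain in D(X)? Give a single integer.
Answer: 4

Derivation:
Constraint 1 (Z != U) on D(Z)={2,7,8} D(U)={2,4,6,8,9}: no change
Constraint 2 (X + Z = U) on D(X)={2,3,4,5,6,7} D(Z)={2,7,8} D(U)={2,4,6,8,9}: X {2,3,4,5,6,7}->{2,4,6,7}; Z {2,7,8}->{2,7}; U {2,4,6,8,9}->{4,6,8,9}
Constraint 3 (Z < U) on D(Z)={2,7} D(U)={4,6,8,9}: no change
So after constraint 3: D(X)={2,4,6,7}, size = 4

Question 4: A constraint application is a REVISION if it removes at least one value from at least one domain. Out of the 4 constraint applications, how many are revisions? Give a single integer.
Answer: 1

Derivation:
Constraint 1 (Z != U) on D(Z)={2,7,8} D(U)={2,4,6,8,9}: no change => not a revision
Constraint 2 (X + Z = U) on D(X)={2,3,4,5,6,7} D(Z)={2,7,8} D(U)={2,4,6,8,9}: X {2,3,4,5,6,7}->{2,4,6,7}; Z {2,7,8}->{2,7}; U {2,4,6,8,9}->{4,6,8,9} => REVISION
Constraint 3 (Z < U) on D(Z)={2,7} D(U)={4,6,8,9}: no change => not a revision
Constraint 4 (Z != U) on D(Z)={2,7} D(U)={4,6,8,9}: no change => not a revision
Total revisions = 1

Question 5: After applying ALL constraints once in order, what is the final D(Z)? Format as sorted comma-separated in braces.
Constraint 1 (Z != U) on D(Z)={2,7,8} D(U)={2,4,6,8,9}: no change
Constraint 2 (X + Z = U) on D(X)={2,3,4,5,6,7} D(Z)={2,7,8} D(U)={2,4,6,8,9}: X {2,3,4,5,6,7}->{2,4,6,7}; Z {2,7,8}->{2,7}; U {2,4,6,8,9}->{4,6,8,9}
Constraint 3 (Z < U) on D(Z)={2,7} D(U)={4,6,8,9}: no change
Constraint 4 (Z != U) on D(Z)={2,7} D(U)={4,6,8,9}: no change
So after all 4 constraints: D(Z) = {2,7}

Answer: {2,7}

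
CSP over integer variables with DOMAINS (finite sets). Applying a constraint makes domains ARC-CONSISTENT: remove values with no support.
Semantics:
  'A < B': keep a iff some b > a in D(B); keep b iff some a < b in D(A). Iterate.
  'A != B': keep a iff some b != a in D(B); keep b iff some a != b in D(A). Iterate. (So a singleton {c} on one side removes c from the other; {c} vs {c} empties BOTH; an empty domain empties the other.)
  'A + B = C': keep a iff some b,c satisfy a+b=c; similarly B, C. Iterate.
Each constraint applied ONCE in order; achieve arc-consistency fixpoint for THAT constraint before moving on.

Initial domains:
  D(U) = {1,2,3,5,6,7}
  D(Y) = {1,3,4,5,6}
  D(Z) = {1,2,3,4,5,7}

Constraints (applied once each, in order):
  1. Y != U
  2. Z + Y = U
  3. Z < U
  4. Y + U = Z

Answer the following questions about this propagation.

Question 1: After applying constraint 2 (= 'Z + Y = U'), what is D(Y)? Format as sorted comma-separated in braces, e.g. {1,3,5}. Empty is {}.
Answer: {1,3,4,5,6}

Derivation:
Constraint 1 (Y != U) on D(Y)={1,3,4,5,6} D(U)={1,2,3,5,6,7}: no change
Constraint 2 (Z + Y = U) on D(Z)={1,2,3,4,5,7} D(Y)={1,3,4,5,6} D(U)={1,2,3,5,6,7}: Z {1,2,3,4,5,7}->{1,2,3,4,5}; U {1,2,3,5,6,7}->{2,3,5,6,7}
So after constraint 2: D(Y) = {1,3,4,5,6}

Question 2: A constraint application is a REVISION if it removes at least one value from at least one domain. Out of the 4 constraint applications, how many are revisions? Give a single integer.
Constraint 1 (Y != U) on D(Y)={1,3,4,5,6} D(U)={1,2,3,5,6,7}: no change => not a revision
Constraint 2 (Z + Y = U) on D(Z)={1,2,3,4,5,7} D(Y)={1,3,4,5,6} D(U)={1,2,3,5,6,7}: Z {1,2,3,4,5,7}->{1,2,3,4,5}; U {1,2,3,5,6,7}->{2,3,5,6,7} => REVISION
Constraint 3 (Z < U) on D(Z)={1,2,3,4,5} D(U)={2,3,5,6,7}: no change => not a revision
Constraint 4 (Y + U = Z) on D(Y)={1,3,4,5,6} D(U)={2,3,5,6,7} D(Z)={1,2,3,4,5}: Y {1,3,4,5,6}->{1,3}; U {2,3,5,6,7}->{2,3}; Z {1,2,3,4,5}->{3,4,5} => REVISION
Total revisions = 2

Answer: 2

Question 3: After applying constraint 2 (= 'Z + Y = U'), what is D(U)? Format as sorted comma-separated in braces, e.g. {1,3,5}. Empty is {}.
Constraint 1 (Y != U) on D(Y)={1,3,4,5,6} D(U)={1,2,3,5,6,7}: no change
Constraint 2 (Z + Y = U) on D(Z)={1,2,3,4,5,7} D(Y)={1,3,4,5,6} D(U)={1,2,3,5,6,7}: Z {1,2,3,4,5,7}->{1,2,3,4,5}; U {1,2,3,5,6,7}->{2,3,5,6,7}
So after constraint 2: D(U) = {2,3,5,6,7}

Answer: {2,3,5,6,7}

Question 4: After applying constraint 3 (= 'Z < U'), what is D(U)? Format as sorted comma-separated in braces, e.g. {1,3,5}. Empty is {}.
Answer: {2,3,5,6,7}

Derivation:
Constraint 1 (Y != U) on D(Y)={1,3,4,5,6} D(U)={1,2,3,5,6,7}: no change
Constraint 2 (Z + Y = U) on D(Z)={1,2,3,4,5,7} D(Y)={1,3,4,5,6} D(U)={1,2,3,5,6,7}: Z {1,2,3,4,5,7}->{1,2,3,4,5}; U {1,2,3,5,6,7}->{2,3,5,6,7}
Constraint 3 (Z < U) on D(Z)={1,2,3,4,5} D(U)={2,3,5,6,7}: no change
So after constraint 3: D(U) = {2,3,5,6,7}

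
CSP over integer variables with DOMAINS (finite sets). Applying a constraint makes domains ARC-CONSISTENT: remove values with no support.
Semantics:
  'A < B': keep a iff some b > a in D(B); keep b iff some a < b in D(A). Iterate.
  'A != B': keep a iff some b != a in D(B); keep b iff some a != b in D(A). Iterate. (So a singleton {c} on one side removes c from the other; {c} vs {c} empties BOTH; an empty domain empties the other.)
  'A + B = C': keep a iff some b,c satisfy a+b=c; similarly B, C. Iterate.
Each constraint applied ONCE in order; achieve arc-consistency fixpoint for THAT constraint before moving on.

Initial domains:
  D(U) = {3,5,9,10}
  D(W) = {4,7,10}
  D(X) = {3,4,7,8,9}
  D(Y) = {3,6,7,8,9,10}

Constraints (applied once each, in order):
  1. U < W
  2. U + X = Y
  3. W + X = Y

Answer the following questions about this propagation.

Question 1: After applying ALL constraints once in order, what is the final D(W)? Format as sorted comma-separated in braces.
Constraint 1 (U < W) on D(U)={3,5,9,10} D(W)={4,7,10}: U {3,5,9,10}->{3,5,9}
Constraint 2 (U + X = Y) on D(U)={3,5,9} D(X)={3,4,7,8,9} D(Y)={3,6,7,8,9,10}: U {3,5,9}->{3,5}; X {3,4,7,8,9}->{3,4,7}; Y {3,6,7,8,9,10}->{6,7,8,9,10}
Constraint 3 (W + X = Y) on D(W)={4,7,10} D(X)={3,4,7} D(Y)={6,7,8,9,10}: W {4,7,10}->{4,7}; X {3,4,7}->{3,4}; Y {6,7,8,9,10}->{7,8,10}
So after all 3 constraints: D(W) = {4,7}

Answer: {4,7}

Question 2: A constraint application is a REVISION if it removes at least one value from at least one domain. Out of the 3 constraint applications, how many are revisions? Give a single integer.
Constraint 1 (U < W) on D(U)={3,5,9,10} D(W)={4,7,10}: U {3,5,9,10}->{3,5,9} => REVISION
Constraint 2 (U + X = Y) on D(U)={3,5,9} D(X)={3,4,7,8,9} D(Y)={3,6,7,8,9,10}: U {3,5,9}->{3,5}; X {3,4,7,8,9}->{3,4,7}; Y {3,6,7,8,9,10}->{6,7,8,9,10} => REVISION
Constraint 3 (W + X = Y) on D(W)={4,7,10} D(X)={3,4,7} D(Y)={6,7,8,9,10}: W {4,7,10}->{4,7}; X {3,4,7}->{3,4}; Y {6,7,8,9,10}->{7,8,10} => REVISION
Total revisions = 3

Answer: 3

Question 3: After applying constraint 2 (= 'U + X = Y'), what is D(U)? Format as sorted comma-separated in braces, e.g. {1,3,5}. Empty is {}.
Answer: {3,5}

Derivation:
Constraint 1 (U < W) on D(U)={3,5,9,10} D(W)={4,7,10}: U {3,5,9,10}->{3,5,9}
Constraint 2 (U + X = Y) on D(U)={3,5,9} D(X)={3,4,7,8,9} D(Y)={3,6,7,8,9,10}: U {3,5,9}->{3,5}; X {3,4,7,8,9}->{3,4,7}; Y {3,6,7,8,9,10}->{6,7,8,9,10}
So after constraint 2: D(U) = {3,5}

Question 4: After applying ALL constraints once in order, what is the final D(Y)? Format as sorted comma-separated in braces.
Constraint 1 (U < W) on D(U)={3,5,9,10} D(W)={4,7,10}: U {3,5,9,10}->{3,5,9}
Constraint 2 (U + X = Y) on D(U)={3,5,9} D(X)={3,4,7,8,9} D(Y)={3,6,7,8,9,10}: U {3,5,9}->{3,5}; X {3,4,7,8,9}->{3,4,7}; Y {3,6,7,8,9,10}->{6,7,8,9,10}
Constraint 3 (W + X = Y) on D(W)={4,7,10} D(X)={3,4,7} D(Y)={6,7,8,9,10}: W {4,7,10}->{4,7}; X {3,4,7}->{3,4}; Y {6,7,8,9,10}->{7,8,10}
So after all 3 constraints: D(Y) = {7,8,10}

Answer: {7,8,10}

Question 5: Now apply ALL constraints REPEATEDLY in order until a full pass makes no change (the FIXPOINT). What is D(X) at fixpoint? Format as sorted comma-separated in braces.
pass 0 (initial): D(X)={3,4,7,8,9}
pass 1: U {3,5,9,10}->{3,5}; W {4,7,10}->{4,7}; X {3,4,7,8,9}->{3,4}; Y {3,6,7,8,9,10}->{7,8,10}
pass 2: W {4,7}->{4}; Y {7,8,10}->{7,8}
pass 3: U {3,5}->{3}; W {4}->{}; X {3,4}->{}; Y {7,8}->{}
pass 4: U {3}->{}
pass 5: no change
Fixpoint after 5 passes: D(X) = {}

Answer: {}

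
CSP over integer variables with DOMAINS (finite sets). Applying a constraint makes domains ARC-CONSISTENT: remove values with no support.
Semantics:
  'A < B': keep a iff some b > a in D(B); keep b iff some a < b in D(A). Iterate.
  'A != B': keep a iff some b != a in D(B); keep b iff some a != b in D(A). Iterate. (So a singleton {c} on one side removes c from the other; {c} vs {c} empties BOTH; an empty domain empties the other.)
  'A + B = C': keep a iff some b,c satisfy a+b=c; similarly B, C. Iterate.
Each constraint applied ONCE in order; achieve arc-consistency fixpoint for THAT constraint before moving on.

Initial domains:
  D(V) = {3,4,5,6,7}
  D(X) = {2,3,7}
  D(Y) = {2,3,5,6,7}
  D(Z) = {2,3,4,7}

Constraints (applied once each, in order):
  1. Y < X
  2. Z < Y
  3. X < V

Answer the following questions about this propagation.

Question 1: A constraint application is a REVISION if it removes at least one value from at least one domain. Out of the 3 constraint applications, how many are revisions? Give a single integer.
Constraint 1 (Y < X) on D(Y)={2,3,5,6,7} D(X)={2,3,7}: Y {2,3,5,6,7}->{2,3,5,6}; X {2,3,7}->{3,7} => REVISION
Constraint 2 (Z < Y) on D(Z)={2,3,4,7} D(Y)={2,3,5,6}: Z {2,3,4,7}->{2,3,4}; Y {2,3,5,6}->{3,5,6} => REVISION
Constraint 3 (X < V) on D(X)={3,7} D(V)={3,4,5,6,7}: X {3,7}->{3}; V {3,4,5,6,7}->{4,5,6,7} => REVISION
Total revisions = 3

Answer: 3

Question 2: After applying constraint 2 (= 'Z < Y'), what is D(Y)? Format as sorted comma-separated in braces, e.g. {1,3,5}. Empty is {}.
Answer: {3,5,6}

Derivation:
Constraint 1 (Y < X) on D(Y)={2,3,5,6,7} D(X)={2,3,7}: Y {2,3,5,6,7}->{2,3,5,6}; X {2,3,7}->{3,7}
Constraint 2 (Z < Y) on D(Z)={2,3,4,7} D(Y)={2,3,5,6}: Z {2,3,4,7}->{2,3,4}; Y {2,3,5,6}->{3,5,6}
So after constraint 2: D(Y) = {3,5,6}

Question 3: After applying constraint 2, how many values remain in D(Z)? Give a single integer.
Constraint 1 (Y < X) on D(Y)={2,3,5,6,7} D(X)={2,3,7}: Y {2,3,5,6,7}->{2,3,5,6}; X {2,3,7}->{3,7}
Constraint 2 (Z < Y) on D(Z)={2,3,4,7} D(Y)={2,3,5,6}: Z {2,3,4,7}->{2,3,4}; Y {2,3,5,6}->{3,5,6}
So after constraint 2: D(Z)={2,3,4}, size = 3

Answer: 3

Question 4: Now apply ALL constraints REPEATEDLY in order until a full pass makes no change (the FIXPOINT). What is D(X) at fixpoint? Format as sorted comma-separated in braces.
pass 0 (initial): D(X)={2,3,7}
pass 1: V {3,4,5,6,7}->{4,5,6,7}; X {2,3,7}->{3}; Y {2,3,5,6,7}->{3,5,6}; Z {2,3,4,7}->{2,3,4}
pass 2: V {4,5,6,7}->{}; X {3}->{}; Y {3,5,6}->{}; Z {2,3,4}->{}
pass 3: no change
Fixpoint after 3 passes: D(X) = {}

Answer: {}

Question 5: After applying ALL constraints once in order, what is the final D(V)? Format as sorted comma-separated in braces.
Answer: {4,5,6,7}

Derivation:
Constraint 1 (Y < X) on D(Y)={2,3,5,6,7} D(X)={2,3,7}: Y {2,3,5,6,7}->{2,3,5,6}; X {2,3,7}->{3,7}
Constraint 2 (Z < Y) on D(Z)={2,3,4,7} D(Y)={2,3,5,6}: Z {2,3,4,7}->{2,3,4}; Y {2,3,5,6}->{3,5,6}
Constraint 3 (X < V) on D(X)={3,7} D(V)={3,4,5,6,7}: X {3,7}->{3}; V {3,4,5,6,7}->{4,5,6,7}
So after all 3 constraints: D(V) = {4,5,6,7}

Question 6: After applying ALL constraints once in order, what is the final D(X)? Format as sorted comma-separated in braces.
Answer: {3}

Derivation:
Constraint 1 (Y < X) on D(Y)={2,3,5,6,7} D(X)={2,3,7}: Y {2,3,5,6,7}->{2,3,5,6}; X {2,3,7}->{3,7}
Constraint 2 (Z < Y) on D(Z)={2,3,4,7} D(Y)={2,3,5,6}: Z {2,3,4,7}->{2,3,4}; Y {2,3,5,6}->{3,5,6}
Constraint 3 (X < V) on D(X)={3,7} D(V)={3,4,5,6,7}: X {3,7}->{3}; V {3,4,5,6,7}->{4,5,6,7}
So after all 3 constraints: D(X) = {3}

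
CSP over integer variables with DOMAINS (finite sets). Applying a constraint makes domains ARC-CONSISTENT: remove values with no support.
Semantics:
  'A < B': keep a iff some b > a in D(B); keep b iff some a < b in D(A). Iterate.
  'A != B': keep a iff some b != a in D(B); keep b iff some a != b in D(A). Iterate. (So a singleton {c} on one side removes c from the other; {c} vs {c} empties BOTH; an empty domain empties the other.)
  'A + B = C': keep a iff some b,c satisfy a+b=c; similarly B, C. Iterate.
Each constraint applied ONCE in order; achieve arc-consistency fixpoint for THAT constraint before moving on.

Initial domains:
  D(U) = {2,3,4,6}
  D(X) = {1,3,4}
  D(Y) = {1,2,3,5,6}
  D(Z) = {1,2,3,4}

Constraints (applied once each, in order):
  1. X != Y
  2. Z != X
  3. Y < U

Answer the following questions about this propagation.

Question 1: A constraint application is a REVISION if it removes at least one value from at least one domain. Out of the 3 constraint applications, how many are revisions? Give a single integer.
Answer: 1

Derivation:
Constraint 1 (X != Y) on D(X)={1,3,4} D(Y)={1,2,3,5,6}: no change => not a revision
Constraint 2 (Z != X) on D(Z)={1,2,3,4} D(X)={1,3,4}: no change => not a revision
Constraint 3 (Y < U) on D(Y)={1,2,3,5,6} D(U)={2,3,4,6}: Y {1,2,3,5,6}->{1,2,3,5} => REVISION
Total revisions = 1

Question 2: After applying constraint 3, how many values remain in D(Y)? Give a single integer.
Constraint 1 (X != Y) on D(X)={1,3,4} D(Y)={1,2,3,5,6}: no change
Constraint 2 (Z != X) on D(Z)={1,2,3,4} D(X)={1,3,4}: no change
Constraint 3 (Y < U) on D(Y)={1,2,3,5,6} D(U)={2,3,4,6}: Y {1,2,3,5,6}->{1,2,3,5}
So after constraint 3: D(Y)={1,2,3,5}, size = 4

Answer: 4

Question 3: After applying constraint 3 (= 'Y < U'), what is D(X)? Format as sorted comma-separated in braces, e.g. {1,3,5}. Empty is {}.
Constraint 1 (X != Y) on D(X)={1,3,4} D(Y)={1,2,3,5,6}: no change
Constraint 2 (Z != X) on D(Z)={1,2,3,4} D(X)={1,3,4}: no change
Constraint 3 (Y < U) on D(Y)={1,2,3,5,6} D(U)={2,3,4,6}: Y {1,2,3,5,6}->{1,2,3,5}
So after constraint 3: D(X) = {1,3,4}

Answer: {1,3,4}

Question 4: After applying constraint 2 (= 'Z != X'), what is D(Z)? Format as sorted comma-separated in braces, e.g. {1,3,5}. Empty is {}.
Answer: {1,2,3,4}

Derivation:
Constraint 1 (X != Y) on D(X)={1,3,4} D(Y)={1,2,3,5,6}: no change
Constraint 2 (Z != X) on D(Z)={1,2,3,4} D(X)={1,3,4}: no change
So after constraint 2: D(Z) = {1,2,3,4}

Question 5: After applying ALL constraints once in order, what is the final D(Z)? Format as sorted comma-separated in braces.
Constraint 1 (X != Y) on D(X)={1,3,4} D(Y)={1,2,3,5,6}: no change
Constraint 2 (Z != X) on D(Z)={1,2,3,4} D(X)={1,3,4}: no change
Constraint 3 (Y < U) on D(Y)={1,2,3,5,6} D(U)={2,3,4,6}: Y {1,2,3,5,6}->{1,2,3,5}
So after all 3 constraints: D(Z) = {1,2,3,4}

Answer: {1,2,3,4}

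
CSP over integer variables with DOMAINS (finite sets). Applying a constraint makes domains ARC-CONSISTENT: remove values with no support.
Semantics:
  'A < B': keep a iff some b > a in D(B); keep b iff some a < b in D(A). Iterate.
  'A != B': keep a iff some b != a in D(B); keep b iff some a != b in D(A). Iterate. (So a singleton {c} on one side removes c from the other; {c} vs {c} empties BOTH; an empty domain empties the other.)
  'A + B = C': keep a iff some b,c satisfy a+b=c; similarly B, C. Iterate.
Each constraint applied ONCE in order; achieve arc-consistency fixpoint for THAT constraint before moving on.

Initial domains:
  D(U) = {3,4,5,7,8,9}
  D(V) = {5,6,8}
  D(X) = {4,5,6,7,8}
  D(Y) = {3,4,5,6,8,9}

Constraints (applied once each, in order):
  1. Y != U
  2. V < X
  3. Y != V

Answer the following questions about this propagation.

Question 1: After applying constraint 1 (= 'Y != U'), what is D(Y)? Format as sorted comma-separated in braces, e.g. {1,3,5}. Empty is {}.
Answer: {3,4,5,6,8,9}

Derivation:
Constraint 1 (Y != U) on D(Y)={3,4,5,6,8,9} D(U)={3,4,5,7,8,9}: no change
So after constraint 1: D(Y) = {3,4,5,6,8,9}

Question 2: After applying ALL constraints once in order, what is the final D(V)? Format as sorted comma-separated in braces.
Answer: {5,6}

Derivation:
Constraint 1 (Y != U) on D(Y)={3,4,5,6,8,9} D(U)={3,4,5,7,8,9}: no change
Constraint 2 (V < X) on D(V)={5,6,8} D(X)={4,5,6,7,8}: V {5,6,8}->{5,6}; X {4,5,6,7,8}->{6,7,8}
Constraint 3 (Y != V) on D(Y)={3,4,5,6,8,9} D(V)={5,6}: no change
So after all 3 constraints: D(V) = {5,6}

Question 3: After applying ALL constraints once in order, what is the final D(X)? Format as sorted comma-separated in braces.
Constraint 1 (Y != U) on D(Y)={3,4,5,6,8,9} D(U)={3,4,5,7,8,9}: no change
Constraint 2 (V < X) on D(V)={5,6,8} D(X)={4,5,6,7,8}: V {5,6,8}->{5,6}; X {4,5,6,7,8}->{6,7,8}
Constraint 3 (Y != V) on D(Y)={3,4,5,6,8,9} D(V)={5,6}: no change
So after all 3 constraints: D(X) = {6,7,8}

Answer: {6,7,8}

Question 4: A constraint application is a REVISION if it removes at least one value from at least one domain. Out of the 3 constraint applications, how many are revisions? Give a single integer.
Answer: 1

Derivation:
Constraint 1 (Y != U) on D(Y)={3,4,5,6,8,9} D(U)={3,4,5,7,8,9}: no change => not a revision
Constraint 2 (V < X) on D(V)={5,6,8} D(X)={4,5,6,7,8}: V {5,6,8}->{5,6}; X {4,5,6,7,8}->{6,7,8} => REVISION
Constraint 3 (Y != V) on D(Y)={3,4,5,6,8,9} D(V)={5,6}: no change => not a revision
Total revisions = 1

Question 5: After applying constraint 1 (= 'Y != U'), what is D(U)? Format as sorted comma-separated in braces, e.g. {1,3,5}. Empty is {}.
Constraint 1 (Y != U) on D(Y)={3,4,5,6,8,9} D(U)={3,4,5,7,8,9}: no change
So after constraint 1: D(U) = {3,4,5,7,8,9}

Answer: {3,4,5,7,8,9}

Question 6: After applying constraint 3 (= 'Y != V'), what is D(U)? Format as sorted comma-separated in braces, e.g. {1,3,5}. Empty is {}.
Answer: {3,4,5,7,8,9}

Derivation:
Constraint 1 (Y != U) on D(Y)={3,4,5,6,8,9} D(U)={3,4,5,7,8,9}: no change
Constraint 2 (V < X) on D(V)={5,6,8} D(X)={4,5,6,7,8}: V {5,6,8}->{5,6}; X {4,5,6,7,8}->{6,7,8}
Constraint 3 (Y != V) on D(Y)={3,4,5,6,8,9} D(V)={5,6}: no change
So after constraint 3: D(U) = {3,4,5,7,8,9}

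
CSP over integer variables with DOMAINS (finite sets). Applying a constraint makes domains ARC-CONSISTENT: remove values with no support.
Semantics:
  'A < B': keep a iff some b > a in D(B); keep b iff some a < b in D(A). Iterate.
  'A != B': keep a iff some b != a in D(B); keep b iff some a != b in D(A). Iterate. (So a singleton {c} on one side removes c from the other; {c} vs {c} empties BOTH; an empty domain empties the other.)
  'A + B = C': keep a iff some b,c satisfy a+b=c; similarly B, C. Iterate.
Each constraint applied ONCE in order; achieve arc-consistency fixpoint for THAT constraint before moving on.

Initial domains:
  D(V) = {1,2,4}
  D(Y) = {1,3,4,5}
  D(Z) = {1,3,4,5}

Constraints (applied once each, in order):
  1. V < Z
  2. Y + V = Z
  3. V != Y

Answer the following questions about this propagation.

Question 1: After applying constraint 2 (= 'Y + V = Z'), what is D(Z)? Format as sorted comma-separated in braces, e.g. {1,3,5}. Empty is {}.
Answer: {3,4,5}

Derivation:
Constraint 1 (V < Z) on D(V)={1,2,4} D(Z)={1,3,4,5}: Z {1,3,4,5}->{3,4,5}
Constraint 2 (Y + V = Z) on D(Y)={1,3,4,5} D(V)={1,2,4} D(Z)={3,4,5}: Y {1,3,4,5}->{1,3,4}
So after constraint 2: D(Z) = {3,4,5}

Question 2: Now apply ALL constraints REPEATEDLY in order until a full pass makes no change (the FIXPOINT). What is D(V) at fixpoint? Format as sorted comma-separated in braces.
pass 0 (initial): D(V)={1,2,4}
pass 1: Y {1,3,4,5}->{1,3,4}; Z {1,3,4,5}->{3,4,5}
pass 2: no change
Fixpoint after 2 passes: D(V) = {1,2,4}

Answer: {1,2,4}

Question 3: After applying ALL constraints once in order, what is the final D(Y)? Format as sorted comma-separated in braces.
Constraint 1 (V < Z) on D(V)={1,2,4} D(Z)={1,3,4,5}: Z {1,3,4,5}->{3,4,5}
Constraint 2 (Y + V = Z) on D(Y)={1,3,4,5} D(V)={1,2,4} D(Z)={3,4,5}: Y {1,3,4,5}->{1,3,4}
Constraint 3 (V != Y) on D(V)={1,2,4} D(Y)={1,3,4}: no change
So after all 3 constraints: D(Y) = {1,3,4}

Answer: {1,3,4}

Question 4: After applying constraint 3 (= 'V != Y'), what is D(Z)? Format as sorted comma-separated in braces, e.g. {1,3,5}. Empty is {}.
Answer: {3,4,5}

Derivation:
Constraint 1 (V < Z) on D(V)={1,2,4} D(Z)={1,3,4,5}: Z {1,3,4,5}->{3,4,5}
Constraint 2 (Y + V = Z) on D(Y)={1,3,4,5} D(V)={1,2,4} D(Z)={3,4,5}: Y {1,3,4,5}->{1,3,4}
Constraint 3 (V != Y) on D(V)={1,2,4} D(Y)={1,3,4}: no change
So after constraint 3: D(Z) = {3,4,5}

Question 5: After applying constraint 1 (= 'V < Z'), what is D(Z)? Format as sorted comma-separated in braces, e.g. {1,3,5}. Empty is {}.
Answer: {3,4,5}

Derivation:
Constraint 1 (V < Z) on D(V)={1,2,4} D(Z)={1,3,4,5}: Z {1,3,4,5}->{3,4,5}
So after constraint 1: D(Z) = {3,4,5}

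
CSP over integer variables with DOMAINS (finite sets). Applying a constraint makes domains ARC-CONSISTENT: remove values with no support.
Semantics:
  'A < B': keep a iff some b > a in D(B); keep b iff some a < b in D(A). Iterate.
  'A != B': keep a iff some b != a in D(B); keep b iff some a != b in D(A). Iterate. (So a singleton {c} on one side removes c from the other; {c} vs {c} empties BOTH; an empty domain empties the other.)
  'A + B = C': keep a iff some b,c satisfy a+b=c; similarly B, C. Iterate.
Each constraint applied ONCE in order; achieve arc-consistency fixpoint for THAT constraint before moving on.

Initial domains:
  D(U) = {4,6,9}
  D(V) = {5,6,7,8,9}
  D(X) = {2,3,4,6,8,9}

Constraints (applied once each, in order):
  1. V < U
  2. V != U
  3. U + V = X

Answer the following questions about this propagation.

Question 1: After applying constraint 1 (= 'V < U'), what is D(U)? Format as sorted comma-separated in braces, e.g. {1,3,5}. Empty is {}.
Answer: {6,9}

Derivation:
Constraint 1 (V < U) on D(V)={5,6,7,8,9} D(U)={4,6,9}: V {5,6,7,8,9}->{5,6,7,8}; U {4,6,9}->{6,9}
So after constraint 1: D(U) = {6,9}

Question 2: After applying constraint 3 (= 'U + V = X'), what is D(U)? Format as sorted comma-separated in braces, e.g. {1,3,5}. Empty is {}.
Answer: {}

Derivation:
Constraint 1 (V < U) on D(V)={5,6,7,8,9} D(U)={4,6,9}: V {5,6,7,8,9}->{5,6,7,8}; U {4,6,9}->{6,9}
Constraint 2 (V != U) on D(V)={5,6,7,8} D(U)={6,9}: no change
Constraint 3 (U + V = X) on D(U)={6,9} D(V)={5,6,7,8} D(X)={2,3,4,6,8,9}: U {6,9}->{}; V {5,6,7,8}->{}; X {2,3,4,6,8,9}->{}
So after constraint 3: D(U) = {}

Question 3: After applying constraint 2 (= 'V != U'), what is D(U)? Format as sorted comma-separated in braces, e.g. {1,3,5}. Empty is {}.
Constraint 1 (V < U) on D(V)={5,6,7,8,9} D(U)={4,6,9}: V {5,6,7,8,9}->{5,6,7,8}; U {4,6,9}->{6,9}
Constraint 2 (V != U) on D(V)={5,6,7,8} D(U)={6,9}: no change
So after constraint 2: D(U) = {6,9}

Answer: {6,9}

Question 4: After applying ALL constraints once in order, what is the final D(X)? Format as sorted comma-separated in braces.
Constraint 1 (V < U) on D(V)={5,6,7,8,9} D(U)={4,6,9}: V {5,6,7,8,9}->{5,6,7,8}; U {4,6,9}->{6,9}
Constraint 2 (V != U) on D(V)={5,6,7,8} D(U)={6,9}: no change
Constraint 3 (U + V = X) on D(U)={6,9} D(V)={5,6,7,8} D(X)={2,3,4,6,8,9}: U {6,9}->{}; V {5,6,7,8}->{}; X {2,3,4,6,8,9}->{}
So after all 3 constraints: D(X) = {}

Answer: {}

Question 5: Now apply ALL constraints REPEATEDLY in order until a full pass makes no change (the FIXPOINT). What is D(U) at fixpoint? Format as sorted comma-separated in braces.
pass 0 (initial): D(U)={4,6,9}
pass 1: U {4,6,9}->{}; V {5,6,7,8,9}->{}; X {2,3,4,6,8,9}->{}
pass 2: no change
Fixpoint after 2 passes: D(U) = {}

Answer: {}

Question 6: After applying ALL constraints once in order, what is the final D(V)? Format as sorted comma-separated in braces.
Constraint 1 (V < U) on D(V)={5,6,7,8,9} D(U)={4,6,9}: V {5,6,7,8,9}->{5,6,7,8}; U {4,6,9}->{6,9}
Constraint 2 (V != U) on D(V)={5,6,7,8} D(U)={6,9}: no change
Constraint 3 (U + V = X) on D(U)={6,9} D(V)={5,6,7,8} D(X)={2,3,4,6,8,9}: U {6,9}->{}; V {5,6,7,8}->{}; X {2,3,4,6,8,9}->{}
So after all 3 constraints: D(V) = {}

Answer: {}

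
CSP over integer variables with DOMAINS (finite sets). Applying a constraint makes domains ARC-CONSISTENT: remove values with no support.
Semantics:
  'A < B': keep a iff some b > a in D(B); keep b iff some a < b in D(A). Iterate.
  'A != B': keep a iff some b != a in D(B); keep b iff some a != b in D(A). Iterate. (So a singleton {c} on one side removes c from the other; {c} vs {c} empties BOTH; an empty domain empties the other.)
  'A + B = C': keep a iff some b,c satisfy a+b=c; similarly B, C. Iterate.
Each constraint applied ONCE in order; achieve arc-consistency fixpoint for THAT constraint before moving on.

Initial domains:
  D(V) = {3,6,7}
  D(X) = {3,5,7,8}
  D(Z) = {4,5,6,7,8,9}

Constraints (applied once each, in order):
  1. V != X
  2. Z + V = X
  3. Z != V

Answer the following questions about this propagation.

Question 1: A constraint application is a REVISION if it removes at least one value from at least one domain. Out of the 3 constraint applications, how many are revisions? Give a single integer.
Constraint 1 (V != X) on D(V)={3,6,7} D(X)={3,5,7,8}: no change => not a revision
Constraint 2 (Z + V = X) on D(Z)={4,5,6,7,8,9} D(V)={3,6,7} D(X)={3,5,7,8}: Z {4,5,6,7,8,9}->{4,5}; V {3,6,7}->{3}; X {3,5,7,8}->{7,8} => REVISION
Constraint 3 (Z != V) on D(Z)={4,5} D(V)={3}: no change => not a revision
Total revisions = 1

Answer: 1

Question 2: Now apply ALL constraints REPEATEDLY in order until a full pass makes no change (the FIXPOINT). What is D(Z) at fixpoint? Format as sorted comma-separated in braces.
Answer: {4,5}

Derivation:
pass 0 (initial): D(Z)={4,5,6,7,8,9}
pass 1: V {3,6,7}->{3}; X {3,5,7,8}->{7,8}; Z {4,5,6,7,8,9}->{4,5}
pass 2: no change
Fixpoint after 2 passes: D(Z) = {4,5}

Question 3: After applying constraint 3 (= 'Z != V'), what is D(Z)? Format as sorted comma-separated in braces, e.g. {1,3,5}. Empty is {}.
Constraint 1 (V != X) on D(V)={3,6,7} D(X)={3,5,7,8}: no change
Constraint 2 (Z + V = X) on D(Z)={4,5,6,7,8,9} D(V)={3,6,7} D(X)={3,5,7,8}: Z {4,5,6,7,8,9}->{4,5}; V {3,6,7}->{3}; X {3,5,7,8}->{7,8}
Constraint 3 (Z != V) on D(Z)={4,5} D(V)={3}: no change
So after constraint 3: D(Z) = {4,5}

Answer: {4,5}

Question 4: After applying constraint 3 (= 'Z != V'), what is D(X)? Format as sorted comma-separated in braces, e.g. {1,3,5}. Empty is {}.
Answer: {7,8}

Derivation:
Constraint 1 (V != X) on D(V)={3,6,7} D(X)={3,5,7,8}: no change
Constraint 2 (Z + V = X) on D(Z)={4,5,6,7,8,9} D(V)={3,6,7} D(X)={3,5,7,8}: Z {4,5,6,7,8,9}->{4,5}; V {3,6,7}->{3}; X {3,5,7,8}->{7,8}
Constraint 3 (Z != V) on D(Z)={4,5} D(V)={3}: no change
So after constraint 3: D(X) = {7,8}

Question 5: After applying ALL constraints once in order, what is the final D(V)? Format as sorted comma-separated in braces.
Constraint 1 (V != X) on D(V)={3,6,7} D(X)={3,5,7,8}: no change
Constraint 2 (Z + V = X) on D(Z)={4,5,6,7,8,9} D(V)={3,6,7} D(X)={3,5,7,8}: Z {4,5,6,7,8,9}->{4,5}; V {3,6,7}->{3}; X {3,5,7,8}->{7,8}
Constraint 3 (Z != V) on D(Z)={4,5} D(V)={3}: no change
So after all 3 constraints: D(V) = {3}

Answer: {3}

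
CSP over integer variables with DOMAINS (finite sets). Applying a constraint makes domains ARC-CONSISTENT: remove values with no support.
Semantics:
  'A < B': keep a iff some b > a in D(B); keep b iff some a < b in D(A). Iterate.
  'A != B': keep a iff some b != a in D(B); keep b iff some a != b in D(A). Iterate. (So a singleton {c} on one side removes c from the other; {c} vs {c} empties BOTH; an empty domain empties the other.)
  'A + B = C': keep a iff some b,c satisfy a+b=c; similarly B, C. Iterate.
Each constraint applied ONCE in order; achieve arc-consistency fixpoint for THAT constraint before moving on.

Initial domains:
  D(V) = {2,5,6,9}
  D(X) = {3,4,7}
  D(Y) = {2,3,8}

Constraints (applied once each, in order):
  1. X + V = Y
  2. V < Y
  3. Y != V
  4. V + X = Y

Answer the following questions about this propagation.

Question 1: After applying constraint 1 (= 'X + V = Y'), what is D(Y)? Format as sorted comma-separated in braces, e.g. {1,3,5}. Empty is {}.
Answer: {8}

Derivation:
Constraint 1 (X + V = Y) on D(X)={3,4,7} D(V)={2,5,6,9} D(Y)={2,3,8}: X {3,4,7}->{3}; V {2,5,6,9}->{5}; Y {2,3,8}->{8}
So after constraint 1: D(Y) = {8}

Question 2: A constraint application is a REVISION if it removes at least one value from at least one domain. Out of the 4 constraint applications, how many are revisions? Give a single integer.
Answer: 1

Derivation:
Constraint 1 (X + V = Y) on D(X)={3,4,7} D(V)={2,5,6,9} D(Y)={2,3,8}: X {3,4,7}->{3}; V {2,5,6,9}->{5}; Y {2,3,8}->{8} => REVISION
Constraint 2 (V < Y) on D(V)={5} D(Y)={8}: no change => not a revision
Constraint 3 (Y != V) on D(Y)={8} D(V)={5}: no change => not a revision
Constraint 4 (V + X = Y) on D(V)={5} D(X)={3} D(Y)={8}: no change => not a revision
Total revisions = 1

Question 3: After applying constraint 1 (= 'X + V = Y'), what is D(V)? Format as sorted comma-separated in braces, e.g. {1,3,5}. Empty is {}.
Constraint 1 (X + V = Y) on D(X)={3,4,7} D(V)={2,5,6,9} D(Y)={2,3,8}: X {3,4,7}->{3}; V {2,5,6,9}->{5}; Y {2,3,8}->{8}
So after constraint 1: D(V) = {5}

Answer: {5}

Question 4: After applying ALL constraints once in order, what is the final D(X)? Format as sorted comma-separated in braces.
Answer: {3}

Derivation:
Constraint 1 (X + V = Y) on D(X)={3,4,7} D(V)={2,5,6,9} D(Y)={2,3,8}: X {3,4,7}->{3}; V {2,5,6,9}->{5}; Y {2,3,8}->{8}
Constraint 2 (V < Y) on D(V)={5} D(Y)={8}: no change
Constraint 3 (Y != V) on D(Y)={8} D(V)={5}: no change
Constraint 4 (V + X = Y) on D(V)={5} D(X)={3} D(Y)={8}: no change
So after all 4 constraints: D(X) = {3}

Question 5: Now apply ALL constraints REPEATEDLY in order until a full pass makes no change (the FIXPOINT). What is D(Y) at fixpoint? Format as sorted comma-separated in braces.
pass 0 (initial): D(Y)={2,3,8}
pass 1: V {2,5,6,9}->{5}; X {3,4,7}->{3}; Y {2,3,8}->{8}
pass 2: no change
Fixpoint after 2 passes: D(Y) = {8}

Answer: {8}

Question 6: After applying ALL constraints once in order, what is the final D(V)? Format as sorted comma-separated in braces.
Answer: {5}

Derivation:
Constraint 1 (X + V = Y) on D(X)={3,4,7} D(V)={2,5,6,9} D(Y)={2,3,8}: X {3,4,7}->{3}; V {2,5,6,9}->{5}; Y {2,3,8}->{8}
Constraint 2 (V < Y) on D(V)={5} D(Y)={8}: no change
Constraint 3 (Y != V) on D(Y)={8} D(V)={5}: no change
Constraint 4 (V + X = Y) on D(V)={5} D(X)={3} D(Y)={8}: no change
So after all 4 constraints: D(V) = {5}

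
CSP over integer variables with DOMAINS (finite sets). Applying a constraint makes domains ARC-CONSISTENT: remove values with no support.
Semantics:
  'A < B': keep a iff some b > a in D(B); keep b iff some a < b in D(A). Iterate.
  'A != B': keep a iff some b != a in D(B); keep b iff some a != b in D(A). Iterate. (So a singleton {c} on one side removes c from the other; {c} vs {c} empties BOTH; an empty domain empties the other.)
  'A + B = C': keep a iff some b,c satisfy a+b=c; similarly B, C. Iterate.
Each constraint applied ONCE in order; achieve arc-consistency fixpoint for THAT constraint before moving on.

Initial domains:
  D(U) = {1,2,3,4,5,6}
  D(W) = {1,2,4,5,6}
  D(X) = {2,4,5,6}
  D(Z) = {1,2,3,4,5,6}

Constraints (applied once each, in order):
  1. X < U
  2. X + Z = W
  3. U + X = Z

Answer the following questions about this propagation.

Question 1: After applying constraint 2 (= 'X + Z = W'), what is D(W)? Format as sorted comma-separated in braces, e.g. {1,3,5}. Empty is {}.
Constraint 1 (X < U) on D(X)={2,4,5,6} D(U)={1,2,3,4,5,6}: X {2,4,5,6}->{2,4,5}; U {1,2,3,4,5,6}->{3,4,5,6}
Constraint 2 (X + Z = W) on D(X)={2,4,5} D(Z)={1,2,3,4,5,6} D(W)={1,2,4,5,6}: Z {1,2,3,4,5,6}->{1,2,3,4}; W {1,2,4,5,6}->{4,5,6}
So after constraint 2: D(W) = {4,5,6}

Answer: {4,5,6}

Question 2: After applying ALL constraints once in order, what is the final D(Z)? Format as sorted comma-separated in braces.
Answer: {}

Derivation:
Constraint 1 (X < U) on D(X)={2,4,5,6} D(U)={1,2,3,4,5,6}: X {2,4,5,6}->{2,4,5}; U {1,2,3,4,5,6}->{3,4,5,6}
Constraint 2 (X + Z = W) on D(X)={2,4,5} D(Z)={1,2,3,4,5,6} D(W)={1,2,4,5,6}: Z {1,2,3,4,5,6}->{1,2,3,4}; W {1,2,4,5,6}->{4,5,6}
Constraint 3 (U + X = Z) on D(U)={3,4,5,6} D(X)={2,4,5} D(Z)={1,2,3,4}: U {3,4,5,6}->{}; X {2,4,5}->{}; Z {1,2,3,4}->{}
So after all 3 constraints: D(Z) = {}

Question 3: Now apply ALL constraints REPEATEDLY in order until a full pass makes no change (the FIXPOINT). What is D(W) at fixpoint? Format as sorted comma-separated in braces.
pass 0 (initial): D(W)={1,2,4,5,6}
pass 1: U {1,2,3,4,5,6}->{}; W {1,2,4,5,6}->{4,5,6}; X {2,4,5,6}->{}; Z {1,2,3,4,5,6}->{}
pass 2: W {4,5,6}->{}
pass 3: no change
Fixpoint after 3 passes: D(W) = {}

Answer: {}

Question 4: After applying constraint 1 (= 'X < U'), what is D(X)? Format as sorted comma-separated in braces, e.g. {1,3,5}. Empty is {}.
Answer: {2,4,5}

Derivation:
Constraint 1 (X < U) on D(X)={2,4,5,6} D(U)={1,2,3,4,5,6}: X {2,4,5,6}->{2,4,5}; U {1,2,3,4,5,6}->{3,4,5,6}
So after constraint 1: D(X) = {2,4,5}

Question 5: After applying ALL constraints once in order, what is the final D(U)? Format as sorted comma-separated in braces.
Answer: {}

Derivation:
Constraint 1 (X < U) on D(X)={2,4,5,6} D(U)={1,2,3,4,5,6}: X {2,4,5,6}->{2,4,5}; U {1,2,3,4,5,6}->{3,4,5,6}
Constraint 2 (X + Z = W) on D(X)={2,4,5} D(Z)={1,2,3,4,5,6} D(W)={1,2,4,5,6}: Z {1,2,3,4,5,6}->{1,2,3,4}; W {1,2,4,5,6}->{4,5,6}
Constraint 3 (U + X = Z) on D(U)={3,4,5,6} D(X)={2,4,5} D(Z)={1,2,3,4}: U {3,4,5,6}->{}; X {2,4,5}->{}; Z {1,2,3,4}->{}
So after all 3 constraints: D(U) = {}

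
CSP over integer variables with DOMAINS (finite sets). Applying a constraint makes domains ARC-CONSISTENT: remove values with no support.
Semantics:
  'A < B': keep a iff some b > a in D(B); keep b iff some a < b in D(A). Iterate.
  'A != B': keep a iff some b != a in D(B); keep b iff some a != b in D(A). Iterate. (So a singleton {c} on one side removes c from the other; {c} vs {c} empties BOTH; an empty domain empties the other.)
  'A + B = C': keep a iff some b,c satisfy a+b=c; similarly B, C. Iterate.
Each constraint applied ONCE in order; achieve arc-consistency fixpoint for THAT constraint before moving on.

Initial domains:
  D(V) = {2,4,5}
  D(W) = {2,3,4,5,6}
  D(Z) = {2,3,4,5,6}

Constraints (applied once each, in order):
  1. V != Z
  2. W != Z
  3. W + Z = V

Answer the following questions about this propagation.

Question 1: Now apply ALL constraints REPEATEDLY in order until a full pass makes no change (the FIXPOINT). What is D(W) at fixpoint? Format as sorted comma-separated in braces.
Answer: {2,3}

Derivation:
pass 0 (initial): D(W)={2,3,4,5,6}
pass 1: V {2,4,5}->{4,5}; W {2,3,4,5,6}->{2,3}; Z {2,3,4,5,6}->{2,3}
pass 2: no change
Fixpoint after 2 passes: D(W) = {2,3}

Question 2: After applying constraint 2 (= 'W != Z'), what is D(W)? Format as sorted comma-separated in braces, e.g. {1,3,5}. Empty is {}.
Answer: {2,3,4,5,6}

Derivation:
Constraint 1 (V != Z) on D(V)={2,4,5} D(Z)={2,3,4,5,6}: no change
Constraint 2 (W != Z) on D(W)={2,3,4,5,6} D(Z)={2,3,4,5,6}: no change
So after constraint 2: D(W) = {2,3,4,5,6}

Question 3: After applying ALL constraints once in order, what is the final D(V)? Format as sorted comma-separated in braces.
Constraint 1 (V != Z) on D(V)={2,4,5} D(Z)={2,3,4,5,6}: no change
Constraint 2 (W != Z) on D(W)={2,3,4,5,6} D(Z)={2,3,4,5,6}: no change
Constraint 3 (W + Z = V) on D(W)={2,3,4,5,6} D(Z)={2,3,4,5,6} D(V)={2,4,5}: W {2,3,4,5,6}->{2,3}; Z {2,3,4,5,6}->{2,3}; V {2,4,5}->{4,5}
So after all 3 constraints: D(V) = {4,5}

Answer: {4,5}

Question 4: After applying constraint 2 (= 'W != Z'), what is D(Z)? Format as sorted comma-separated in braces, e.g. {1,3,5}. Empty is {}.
Answer: {2,3,4,5,6}

Derivation:
Constraint 1 (V != Z) on D(V)={2,4,5} D(Z)={2,3,4,5,6}: no change
Constraint 2 (W != Z) on D(W)={2,3,4,5,6} D(Z)={2,3,4,5,6}: no change
So after constraint 2: D(Z) = {2,3,4,5,6}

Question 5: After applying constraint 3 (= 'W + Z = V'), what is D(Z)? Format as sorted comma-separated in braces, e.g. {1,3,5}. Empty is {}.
Answer: {2,3}

Derivation:
Constraint 1 (V != Z) on D(V)={2,4,5} D(Z)={2,3,4,5,6}: no change
Constraint 2 (W != Z) on D(W)={2,3,4,5,6} D(Z)={2,3,4,5,6}: no change
Constraint 3 (W + Z = V) on D(W)={2,3,4,5,6} D(Z)={2,3,4,5,6} D(V)={2,4,5}: W {2,3,4,5,6}->{2,3}; Z {2,3,4,5,6}->{2,3}; V {2,4,5}->{4,5}
So after constraint 3: D(Z) = {2,3}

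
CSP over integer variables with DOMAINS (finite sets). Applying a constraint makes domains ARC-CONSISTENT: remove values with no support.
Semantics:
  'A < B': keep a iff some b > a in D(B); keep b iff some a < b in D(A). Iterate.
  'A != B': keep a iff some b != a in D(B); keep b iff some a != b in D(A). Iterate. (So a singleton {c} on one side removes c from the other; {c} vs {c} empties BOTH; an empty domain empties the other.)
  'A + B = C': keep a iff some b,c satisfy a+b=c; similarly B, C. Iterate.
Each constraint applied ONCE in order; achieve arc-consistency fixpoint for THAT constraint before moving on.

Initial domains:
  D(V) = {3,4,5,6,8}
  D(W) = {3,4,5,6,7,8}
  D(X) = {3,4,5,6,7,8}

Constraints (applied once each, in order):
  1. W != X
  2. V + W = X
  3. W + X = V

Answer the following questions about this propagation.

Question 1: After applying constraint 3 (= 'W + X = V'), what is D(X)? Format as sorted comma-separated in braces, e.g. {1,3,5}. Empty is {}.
Answer: {}

Derivation:
Constraint 1 (W != X) on D(W)={3,4,5,6,7,8} D(X)={3,4,5,6,7,8}: no change
Constraint 2 (V + W = X) on D(V)={3,4,5,6,8} D(W)={3,4,5,6,7,8} D(X)={3,4,5,6,7,8}: V {3,4,5,6,8}->{3,4,5}; W {3,4,5,6,7,8}->{3,4,5}; X {3,4,5,6,7,8}->{6,7,8}
Constraint 3 (W + X = V) on D(W)={3,4,5} D(X)={6,7,8} D(V)={3,4,5}: W {3,4,5}->{}; X {6,7,8}->{}; V {3,4,5}->{}
So after constraint 3: D(X) = {}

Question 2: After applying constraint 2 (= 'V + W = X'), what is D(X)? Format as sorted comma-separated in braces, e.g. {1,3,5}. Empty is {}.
Constraint 1 (W != X) on D(W)={3,4,5,6,7,8} D(X)={3,4,5,6,7,8}: no change
Constraint 2 (V + W = X) on D(V)={3,4,5,6,8} D(W)={3,4,5,6,7,8} D(X)={3,4,5,6,7,8}: V {3,4,5,6,8}->{3,4,5}; W {3,4,5,6,7,8}->{3,4,5}; X {3,4,5,6,7,8}->{6,7,8}
So after constraint 2: D(X) = {6,7,8}

Answer: {6,7,8}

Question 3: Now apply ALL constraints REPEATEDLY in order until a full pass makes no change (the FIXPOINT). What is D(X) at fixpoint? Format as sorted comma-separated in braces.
pass 0 (initial): D(X)={3,4,5,6,7,8}
pass 1: V {3,4,5,6,8}->{}; W {3,4,5,6,7,8}->{}; X {3,4,5,6,7,8}->{}
pass 2: no change
Fixpoint after 2 passes: D(X) = {}

Answer: {}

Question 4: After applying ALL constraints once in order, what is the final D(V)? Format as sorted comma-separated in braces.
Constraint 1 (W != X) on D(W)={3,4,5,6,7,8} D(X)={3,4,5,6,7,8}: no change
Constraint 2 (V + W = X) on D(V)={3,4,5,6,8} D(W)={3,4,5,6,7,8} D(X)={3,4,5,6,7,8}: V {3,4,5,6,8}->{3,4,5}; W {3,4,5,6,7,8}->{3,4,5}; X {3,4,5,6,7,8}->{6,7,8}
Constraint 3 (W + X = V) on D(W)={3,4,5} D(X)={6,7,8} D(V)={3,4,5}: W {3,4,5}->{}; X {6,7,8}->{}; V {3,4,5}->{}
So after all 3 constraints: D(V) = {}

Answer: {}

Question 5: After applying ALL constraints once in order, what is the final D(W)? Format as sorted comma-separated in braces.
Constraint 1 (W != X) on D(W)={3,4,5,6,7,8} D(X)={3,4,5,6,7,8}: no change
Constraint 2 (V + W = X) on D(V)={3,4,5,6,8} D(W)={3,4,5,6,7,8} D(X)={3,4,5,6,7,8}: V {3,4,5,6,8}->{3,4,5}; W {3,4,5,6,7,8}->{3,4,5}; X {3,4,5,6,7,8}->{6,7,8}
Constraint 3 (W + X = V) on D(W)={3,4,5} D(X)={6,7,8} D(V)={3,4,5}: W {3,4,5}->{}; X {6,7,8}->{}; V {3,4,5}->{}
So after all 3 constraints: D(W) = {}

Answer: {}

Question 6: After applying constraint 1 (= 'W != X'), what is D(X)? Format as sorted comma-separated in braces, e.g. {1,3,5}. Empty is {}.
Constraint 1 (W != X) on D(W)={3,4,5,6,7,8} D(X)={3,4,5,6,7,8}: no change
So after constraint 1: D(X) = {3,4,5,6,7,8}

Answer: {3,4,5,6,7,8}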